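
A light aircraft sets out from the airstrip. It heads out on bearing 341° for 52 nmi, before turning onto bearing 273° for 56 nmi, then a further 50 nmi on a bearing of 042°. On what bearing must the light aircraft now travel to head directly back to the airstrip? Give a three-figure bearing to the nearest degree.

Leg 1 (341°, 52 nmi): east 52 sin 341° = -16.93, north 52 cos 341° = 49.17
Leg 2 (273°, 56 nmi): east 56 sin 273° = -55.92, north 56 cos 273° = 2.93
Leg 3 (042°, 50 nmi): east 50 sin 42° = 33.46, north 50 cos 42° = 37.16
Net displacement: -39.40 east, 89.26 north. Direction back to start is (39.40, -89.26): bearing = atan2(39.40, -89.26) mod 360° = 156.18° ≈ 156°.

156°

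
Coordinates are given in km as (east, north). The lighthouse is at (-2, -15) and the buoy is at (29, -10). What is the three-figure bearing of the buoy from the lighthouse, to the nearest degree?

081°

Δeast = 29 − -2 = 31.00; Δnorth = -10 − -15 = 5.00.
Bearing = atan2(Δeast, Δnorth) mod 360° = 80.84° ≈ 081°.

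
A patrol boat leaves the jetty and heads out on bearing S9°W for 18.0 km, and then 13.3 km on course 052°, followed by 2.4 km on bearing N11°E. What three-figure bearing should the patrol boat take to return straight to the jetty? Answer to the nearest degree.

Leg 1 (S9°W, 18.0 km): east 18.0 sin 189° = -2.82, north 18.0 cos 189° = -17.78
Leg 2 (052°, 13.3 km): east 13.3 sin 52° = 10.48, north 13.3 cos 52° = 8.19
Leg 3 (N11°E, 2.4 km): east 2.4 sin 11° = 0.46, north 2.4 cos 11° = 2.36
Net displacement: 8.12 east, -7.23 north. Direction back to start is (-8.12, 7.23): bearing = atan2(-8.12, 7.23) mod 360° = 311.69° ≈ 312°.

312°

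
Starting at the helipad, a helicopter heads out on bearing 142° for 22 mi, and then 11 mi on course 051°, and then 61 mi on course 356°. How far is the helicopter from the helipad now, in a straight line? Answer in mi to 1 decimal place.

53.5 mi

Leg 1 (142°, 22 mi): east 22 sin 142° = 13.54, north 22 cos 142° = -17.34
Leg 2 (051°, 11 mi): east 11 sin 51° = 8.55, north 11 cos 51° = 6.92
Leg 3 (356°, 61 mi): east 61 sin 356° = -4.26, north 61 cos 356° = 60.85
Net: 17.84 east, 50.44 north. Distance = √((17.84)² + (50.44)²) = 53.499 mi.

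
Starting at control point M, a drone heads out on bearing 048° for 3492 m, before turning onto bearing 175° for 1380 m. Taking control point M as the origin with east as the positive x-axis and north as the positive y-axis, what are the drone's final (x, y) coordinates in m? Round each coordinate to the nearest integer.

Leg 1 (048°, 3492 m): east 3492 sin 48° = 2595.06, north 3492 cos 48° = 2336.60
Leg 2 (175°, 1380 m): east 1380 sin 175° = 120.27, north 1380 cos 175° = -1374.75
Summing: 2715.34 m east, 961.86 m north → (2715, 962).

(2715, 962)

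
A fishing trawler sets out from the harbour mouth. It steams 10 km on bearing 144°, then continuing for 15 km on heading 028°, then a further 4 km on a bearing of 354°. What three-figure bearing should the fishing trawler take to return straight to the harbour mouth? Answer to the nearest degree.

Leg 1 (144°, 10 km): east 10 sin 144° = 5.88, north 10 cos 144° = -8.09
Leg 2 (028°, 15 km): east 15 sin 28° = 7.04, north 15 cos 28° = 13.24
Leg 3 (354°, 4 km): east 4 sin 354° = -0.42, north 4 cos 354° = 3.98
Net displacement: 12.50 east, 9.13 north. Direction back to start is (-12.50, -9.13): bearing = atan2(-12.50, -9.13) mod 360° = 233.85° ≈ 234°.

234°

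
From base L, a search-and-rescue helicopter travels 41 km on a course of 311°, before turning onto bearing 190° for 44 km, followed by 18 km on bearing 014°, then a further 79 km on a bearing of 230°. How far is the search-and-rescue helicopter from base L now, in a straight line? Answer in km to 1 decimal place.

Leg 1 (311°, 41 km): east 41 sin 311° = -30.94, north 41 cos 311° = 26.90
Leg 2 (190°, 44 km): east 44 sin 190° = -7.64, north 44 cos 190° = -43.33
Leg 3 (014°, 18 km): east 18 sin 14° = 4.35, north 18 cos 14° = 17.47
Leg 4 (230°, 79 km): east 79 sin 230° = -60.52, north 79 cos 230° = -50.78
Net: -94.75 east, -49.75 north. Distance = √((-94.75)² + (-49.75)²) = 107.013 km.

107.0 km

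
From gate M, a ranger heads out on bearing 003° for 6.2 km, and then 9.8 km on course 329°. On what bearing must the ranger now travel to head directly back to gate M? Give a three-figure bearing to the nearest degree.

162°

Leg 1 (003°, 6.2 km): east 6.2 sin 3° = 0.32, north 6.2 cos 3° = 6.19
Leg 2 (329°, 9.8 km): east 9.8 sin 329° = -5.05, north 9.8 cos 329° = 8.40
Net displacement: -4.72 east, 14.59 north. Direction back to start is (4.72, -14.59): bearing = atan2(4.72, -14.59) mod 360° = 162.06° ≈ 162°.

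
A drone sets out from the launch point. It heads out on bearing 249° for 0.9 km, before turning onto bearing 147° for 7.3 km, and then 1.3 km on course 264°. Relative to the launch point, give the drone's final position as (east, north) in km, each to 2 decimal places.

(1.84, -6.58)

Leg 1 (249°, 0.9 km): east 0.9 sin 249° = -0.84, north 0.9 cos 249° = -0.32
Leg 2 (147°, 7.3 km): east 7.3 sin 147° = 3.98, north 7.3 cos 147° = -6.12
Leg 3 (264°, 1.3 km): east 1.3 sin 264° = -1.29, north 1.3 cos 264° = -0.14
Summing: 1.84 km east, -6.58 km north → (1.84, -6.58).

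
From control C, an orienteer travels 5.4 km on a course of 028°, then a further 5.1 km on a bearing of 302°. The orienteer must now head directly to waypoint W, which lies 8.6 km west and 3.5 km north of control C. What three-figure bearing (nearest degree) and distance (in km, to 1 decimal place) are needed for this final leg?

240°, 7.9 km

Leg 1 (028°, 5.4 km): east 5.4 sin 28° = 2.54, north 5.4 cos 28° = 4.77
Leg 2 (302°, 5.1 km): east 5.1 sin 302° = -4.33, north 5.1 cos 302° = 2.70
Current position: (-1.79, 7.47). Target: (-8.6, 3.5). Remaining: Δeast = -6.81, Δnorth = -3.97.
Bearing = atan2(-6.81, -3.97) mod 360° = 239.76°; distance = √((-6.81)² + (-3.97)²) = 7.883 km.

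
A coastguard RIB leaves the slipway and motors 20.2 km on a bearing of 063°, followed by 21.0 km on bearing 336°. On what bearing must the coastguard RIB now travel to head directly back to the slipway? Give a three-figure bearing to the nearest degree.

198°

Leg 1 (063°, 20.2 km): east 20.2 sin 63° = 18.00, north 20.2 cos 63° = 9.17
Leg 2 (336°, 21.0 km): east 21.0 sin 336° = -8.54, north 21.0 cos 336° = 19.18
Net displacement: 9.46 east, 28.36 north. Direction back to start is (-9.46, -28.36): bearing = atan2(-9.46, -28.36) mod 360° = 198.44° ≈ 198°.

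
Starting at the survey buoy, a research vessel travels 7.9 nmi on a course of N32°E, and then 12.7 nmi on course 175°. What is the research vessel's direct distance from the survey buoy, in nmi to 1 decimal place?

8.0 nmi

Leg 1 (N32°E, 7.9 nmi): east 7.9 sin 32° = 4.19, north 7.9 cos 32° = 6.70
Leg 2 (175°, 12.7 nmi): east 12.7 sin 175° = 1.11, north 12.7 cos 175° = -12.65
Net: 5.29 east, -5.95 north. Distance = √((5.29)² + (-5.95)²) = 7.965 nmi.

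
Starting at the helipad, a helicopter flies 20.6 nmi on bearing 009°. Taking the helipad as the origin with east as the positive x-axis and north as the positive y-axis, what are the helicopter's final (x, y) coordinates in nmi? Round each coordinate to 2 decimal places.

(3.22, 20.35)

Leg 1 (009°, 20.6 nmi): east 20.6 sin 9° = 3.22, north 20.6 cos 9° = 20.35
Summing: 3.22 nmi east, 20.35 nmi north → (3.22, 20.35).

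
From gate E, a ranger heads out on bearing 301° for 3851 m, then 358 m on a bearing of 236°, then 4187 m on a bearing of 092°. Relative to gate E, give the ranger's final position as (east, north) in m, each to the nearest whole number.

Leg 1 (301°, 3851 m): east 3851 sin 301° = -3300.95, north 3851 cos 301° = 1983.41
Leg 2 (236°, 358 m): east 358 sin 236° = -296.80, north 358 cos 236° = -200.19
Leg 3 (092°, 4187 m): east 4187 sin 92° = 4184.45, north 4187 cos 92° = -146.12
Summing: 586.70 m east, 1637.10 m north → (587, 1637).

(587, 1637)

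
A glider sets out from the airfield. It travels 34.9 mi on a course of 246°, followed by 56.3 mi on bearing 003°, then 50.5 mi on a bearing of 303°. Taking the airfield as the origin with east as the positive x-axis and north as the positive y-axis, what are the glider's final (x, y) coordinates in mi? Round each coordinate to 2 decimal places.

Leg 1 (246°, 34.9 mi): east 34.9 sin 246° = -31.88, north 34.9 cos 246° = -14.20
Leg 2 (003°, 56.3 mi): east 56.3 sin 3° = 2.95, north 56.3 cos 3° = 56.22
Leg 3 (303°, 50.5 mi): east 50.5 sin 303° = -42.35, north 50.5 cos 303° = 27.50
Summing: -71.29 mi east, 69.53 mi north → (-71.29, 69.53).

(-71.29, 69.53)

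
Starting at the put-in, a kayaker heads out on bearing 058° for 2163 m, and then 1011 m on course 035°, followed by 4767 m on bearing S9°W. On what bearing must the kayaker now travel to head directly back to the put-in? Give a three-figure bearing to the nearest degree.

Leg 1 (058°, 2163 m): east 2163 sin 58° = 1834.33, north 2163 cos 58° = 1146.22
Leg 2 (035°, 1011 m): east 1011 sin 35° = 579.89, north 1011 cos 35° = 828.16
Leg 3 (S9°W, 4767 m): east 4767 sin 189° = -745.72, north 4767 cos 189° = -4708.31
Net displacement: 1668.49 east, -2733.93 north. Direction back to start is (-1668.49, 2733.93): bearing = atan2(-1668.49, 2733.93) mod 360° = 328.60° ≈ 329°.

329°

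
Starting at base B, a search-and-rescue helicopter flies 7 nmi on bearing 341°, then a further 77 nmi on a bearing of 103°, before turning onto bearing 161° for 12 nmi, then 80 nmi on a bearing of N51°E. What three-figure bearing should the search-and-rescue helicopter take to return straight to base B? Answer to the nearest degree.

Leg 1 (341°, 7 nmi): east 7 sin 341° = -2.28, north 7 cos 341° = 6.62
Leg 2 (103°, 77 nmi): east 77 sin 103° = 75.03, north 77 cos 103° = -17.32
Leg 3 (161°, 12 nmi): east 12 sin 161° = 3.91, north 12 cos 161° = -11.35
Leg 4 (N51°E, 80 nmi): east 80 sin 51° = 62.17, north 80 cos 51° = 50.35
Net displacement: 138.83 east, 28.30 north. Direction back to start is (-138.83, -28.30): bearing = atan2(-138.83, -28.30) mod 360° = 258.48° ≈ 258°.

258°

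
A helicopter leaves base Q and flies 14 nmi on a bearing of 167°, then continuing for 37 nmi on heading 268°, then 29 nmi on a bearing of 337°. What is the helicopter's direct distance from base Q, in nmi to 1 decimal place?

Leg 1 (167°, 14 nmi): east 14 sin 167° = 3.15, north 14 cos 167° = -13.64
Leg 2 (268°, 37 nmi): east 37 sin 268° = -36.98, north 37 cos 268° = -1.29
Leg 3 (337°, 29 nmi): east 29 sin 337° = -11.33, north 29 cos 337° = 26.69
Net: -45.16 east, 11.76 north. Distance = √((-45.16)² + (11.76)²) = 46.666 nmi.

46.7 nmi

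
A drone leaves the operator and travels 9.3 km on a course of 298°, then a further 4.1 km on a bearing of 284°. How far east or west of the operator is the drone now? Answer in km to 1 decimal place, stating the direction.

Leg 1 (298°, 9.3 km): east 9.3 sin 298° = -8.21, north 9.3 cos 298° = 4.37
Leg 2 (284°, 4.1 km): east 4.1 sin 284° = -3.98, north 4.1 cos 284° = 0.99
Net east component: -12.19 km.

12.2 km west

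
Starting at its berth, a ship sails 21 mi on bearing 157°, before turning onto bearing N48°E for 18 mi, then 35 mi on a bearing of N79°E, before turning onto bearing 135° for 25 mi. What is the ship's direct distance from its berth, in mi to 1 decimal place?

Leg 1 (157°, 21 mi): east 21 sin 157° = 8.21, north 21 cos 157° = -19.33
Leg 2 (N48°E, 18 mi): east 18 sin 48° = 13.38, north 18 cos 48° = 12.04
Leg 3 (N79°E, 35 mi): east 35 sin 79° = 34.36, north 35 cos 79° = 6.68
Leg 4 (135°, 25 mi): east 25 sin 135° = 17.68, north 25 cos 135° = -17.68
Net: 73.62 east, -18.29 north. Distance = √((73.62)² + (-18.29)²) = 75.854 mi.

75.9 mi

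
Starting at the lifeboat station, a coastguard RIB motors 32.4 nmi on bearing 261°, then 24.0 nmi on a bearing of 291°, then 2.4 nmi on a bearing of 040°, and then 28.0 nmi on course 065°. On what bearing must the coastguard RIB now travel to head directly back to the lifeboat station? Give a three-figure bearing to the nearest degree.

122°

Leg 1 (261°, 32.4 nmi): east 32.4 sin 261° = -32.00, north 32.4 cos 261° = -5.07
Leg 2 (291°, 24.0 nmi): east 24.0 sin 291° = -22.41, north 24.0 cos 291° = 8.60
Leg 3 (040°, 2.4 nmi): east 2.4 sin 40° = 1.54, north 2.4 cos 40° = 1.84
Leg 4 (065°, 28.0 nmi): east 28.0 sin 65° = 25.38, north 28.0 cos 65° = 11.83
Net displacement: -27.49 east, 17.20 north. Direction back to start is (27.49, -17.20): bearing = atan2(27.49, -17.20) mod 360° = 122.04° ≈ 122°.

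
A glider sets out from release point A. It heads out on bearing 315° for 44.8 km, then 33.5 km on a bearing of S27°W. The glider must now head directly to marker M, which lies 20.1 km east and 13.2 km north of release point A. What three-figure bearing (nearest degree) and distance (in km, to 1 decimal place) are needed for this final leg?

080°, 67.9 km

Leg 1 (315°, 44.8 km): east 44.8 sin 315° = -31.68, north 44.8 cos 315° = 31.68
Leg 2 (S27°W, 33.5 km): east 33.5 sin 207° = -15.21, north 33.5 cos 207° = -29.85
Current position: (-46.89, 1.83). Target: (20.1, 13.2). Remaining: Δeast = 66.99, Δnorth = 11.37.
Bearing = atan2(66.99, 11.37) mod 360° = 80.37°; distance = √((66.99)² + (11.37)²) = 67.945 km.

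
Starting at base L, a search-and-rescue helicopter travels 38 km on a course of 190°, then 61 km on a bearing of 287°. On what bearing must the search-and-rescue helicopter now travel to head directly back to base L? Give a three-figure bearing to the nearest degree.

073°

Leg 1 (190°, 38 km): east 38 sin 190° = -6.60, north 38 cos 190° = -37.42
Leg 2 (287°, 61 km): east 61 sin 287° = -58.33, north 61 cos 287° = 17.83
Net displacement: -64.93 east, -19.59 north. Direction back to start is (64.93, 19.59): bearing = atan2(64.93, 19.59) mod 360° = 73.21° ≈ 073°.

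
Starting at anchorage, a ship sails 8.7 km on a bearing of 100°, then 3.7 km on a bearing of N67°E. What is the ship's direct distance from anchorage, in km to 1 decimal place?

Leg 1 (100°, 8.7 km): east 8.7 sin 100° = 8.57, north 8.7 cos 100° = -1.51
Leg 2 (N67°E, 3.7 km): east 3.7 sin 67° = 3.41, north 3.7 cos 67° = 1.45
Net: 11.97 east, -0.07 north. Distance = √((11.97)² + (-0.07)²) = 11.974 km.

12.0 km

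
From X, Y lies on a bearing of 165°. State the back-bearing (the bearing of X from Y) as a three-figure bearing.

Back-bearing = 165° + 180° = 345°.

345°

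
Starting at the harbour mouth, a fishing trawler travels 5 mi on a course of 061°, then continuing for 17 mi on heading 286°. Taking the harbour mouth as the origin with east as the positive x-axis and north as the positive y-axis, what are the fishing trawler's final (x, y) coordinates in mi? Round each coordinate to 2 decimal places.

(-11.97, 7.11)

Leg 1 (061°, 5 mi): east 5 sin 61° = 4.37, north 5 cos 61° = 2.42
Leg 2 (286°, 17 mi): east 17 sin 286° = -16.34, north 17 cos 286° = 4.69
Summing: -11.97 mi east, 7.11 mi north → (-11.97, 7.11).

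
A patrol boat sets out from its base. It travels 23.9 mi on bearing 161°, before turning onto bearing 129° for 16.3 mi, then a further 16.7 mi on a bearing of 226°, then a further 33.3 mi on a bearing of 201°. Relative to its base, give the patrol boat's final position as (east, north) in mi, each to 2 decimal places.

(-3.50, -75.54)

Leg 1 (161°, 23.9 mi): east 23.9 sin 161° = 7.78, north 23.9 cos 161° = -22.60
Leg 2 (129°, 16.3 mi): east 16.3 sin 129° = 12.67, north 16.3 cos 129° = -10.26
Leg 3 (226°, 16.7 mi): east 16.7 sin 226° = -12.01, north 16.7 cos 226° = -11.60
Leg 4 (201°, 33.3 mi): east 33.3 sin 201° = -11.93, north 33.3 cos 201° = -31.09
Summing: -3.50 mi east, -75.54 mi north → (-3.50, -75.54).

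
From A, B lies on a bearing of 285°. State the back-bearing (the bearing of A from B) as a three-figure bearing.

105°

Back-bearing = 285° − 180° = 105°.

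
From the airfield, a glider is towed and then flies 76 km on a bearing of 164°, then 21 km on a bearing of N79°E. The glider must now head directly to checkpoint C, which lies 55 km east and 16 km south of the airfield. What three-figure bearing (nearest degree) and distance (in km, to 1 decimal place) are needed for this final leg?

014°, 54.7 km

Leg 1 (164°, 76 km): east 76 sin 164° = 20.95, north 76 cos 164° = -73.06
Leg 2 (N79°E, 21 km): east 21 sin 79° = 20.61, north 21 cos 79° = 4.01
Current position: (41.56, -69.05). Target: (55, -16). Remaining: Δeast = 13.44, Δnorth = 53.05.
Bearing = atan2(13.44, 53.05) mod 360° = 14.21°; distance = √((13.44)² + (53.05)²) = 54.724 km.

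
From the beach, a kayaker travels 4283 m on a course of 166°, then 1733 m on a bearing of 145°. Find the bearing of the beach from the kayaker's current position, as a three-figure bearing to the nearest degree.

340°

Leg 1 (166°, 4283 m): east 4283 sin 166° = 1036.15, north 4283 cos 166° = -4155.78
Leg 2 (145°, 1733 m): east 1733 sin 145° = 994.01, north 1733 cos 145° = -1419.59
Net displacement: 2030.16 east, -5575.37 north. Direction back to start is (-2030.16, 5575.37): bearing = atan2(-2030.16, 5575.37) mod 360° = 339.99° ≈ 340°.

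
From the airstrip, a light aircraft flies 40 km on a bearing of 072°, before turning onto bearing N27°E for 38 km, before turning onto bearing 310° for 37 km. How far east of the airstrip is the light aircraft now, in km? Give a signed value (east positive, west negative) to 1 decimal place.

Leg 1 (072°, 40 km): east 40 sin 72° = 38.04, north 40 cos 72° = 12.36
Leg 2 (N27°E, 38 km): east 38 sin 27° = 17.25, north 38 cos 27° = 33.86
Leg 3 (310°, 37 km): east 37 sin 310° = -28.34, north 37 cos 310° = 23.78
Net east component: 26.95 km.

27.0 km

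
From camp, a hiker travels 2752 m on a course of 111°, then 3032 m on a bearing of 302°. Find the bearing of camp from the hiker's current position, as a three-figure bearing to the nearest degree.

Leg 1 (111°, 2752 m): east 2752 sin 111° = 2569.21, north 2752 cos 111° = -986.23
Leg 2 (302°, 3032 m): east 3032 sin 302° = -2571.28, north 3032 cos 302° = 1606.72
Net displacement: -2.07 east, 620.49 north. Direction back to start is (2.07, -620.49): bearing = atan2(2.07, -620.49) mod 360° = 179.81° ≈ 180°.

180°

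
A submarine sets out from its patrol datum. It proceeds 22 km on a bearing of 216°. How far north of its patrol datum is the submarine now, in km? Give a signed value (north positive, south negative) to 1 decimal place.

Leg 1 (216°, 22 km): east 22 sin 216° = -12.93, north 22 cos 216° = -17.80
Net north component: -17.80 km.

-17.8 km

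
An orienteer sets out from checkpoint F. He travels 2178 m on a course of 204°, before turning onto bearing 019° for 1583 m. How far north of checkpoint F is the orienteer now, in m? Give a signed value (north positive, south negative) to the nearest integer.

-493 m

Leg 1 (204°, 2178 m): east 2178 sin 204° = -885.87, north 2178 cos 204° = -1989.70
Leg 2 (019°, 1583 m): east 1583 sin 19° = 515.37, north 1583 cos 19° = 1496.76
Net north component: -492.95 m.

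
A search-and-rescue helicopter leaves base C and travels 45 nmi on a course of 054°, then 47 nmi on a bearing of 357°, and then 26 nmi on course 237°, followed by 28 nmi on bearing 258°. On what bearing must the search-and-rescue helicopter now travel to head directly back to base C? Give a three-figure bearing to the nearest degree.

164°

Leg 1 (054°, 45 nmi): east 45 sin 54° = 36.41, north 45 cos 54° = 26.45
Leg 2 (357°, 47 nmi): east 47 sin 357° = -2.46, north 47 cos 357° = 46.94
Leg 3 (237°, 26 nmi): east 26 sin 237° = -21.81, north 26 cos 237° = -14.16
Leg 4 (258°, 28 nmi): east 28 sin 258° = -27.39, north 28 cos 258° = -5.82
Net displacement: -15.25 east, 53.40 north. Direction back to start is (15.25, -53.40): bearing = atan2(15.25, -53.40) mod 360° = 164.07° ≈ 164°.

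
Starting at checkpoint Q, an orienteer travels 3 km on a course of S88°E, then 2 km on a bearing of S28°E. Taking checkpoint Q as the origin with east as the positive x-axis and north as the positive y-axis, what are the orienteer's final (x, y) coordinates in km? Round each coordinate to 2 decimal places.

Leg 1 (S88°E, 3 km): east 3 sin 92° = 3.00, north 3 cos 92° = -0.10
Leg 2 (S28°E, 2 km): east 2 sin 152° = 0.94, north 2 cos 152° = -1.77
Summing: 3.94 km east, -1.87 km north → (3.94, -1.87).

(3.94, -1.87)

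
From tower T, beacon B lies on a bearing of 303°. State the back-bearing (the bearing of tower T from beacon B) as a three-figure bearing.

123°

Back-bearing = 303° − 180° = 123°.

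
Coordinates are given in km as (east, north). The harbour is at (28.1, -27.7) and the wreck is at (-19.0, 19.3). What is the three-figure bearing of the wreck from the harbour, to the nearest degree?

315°

Δeast = -19.0 − 28.1 = -47.10; Δnorth = 19.3 − -27.7 = 47.00.
Bearing = atan2(Δeast, Δnorth) mod 360° = 314.94° ≈ 315°.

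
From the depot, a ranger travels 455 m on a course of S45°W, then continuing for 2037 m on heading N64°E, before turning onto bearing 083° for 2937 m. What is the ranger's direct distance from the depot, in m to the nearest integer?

4521 m

Leg 1 (S45°W, 455 m): east 455 sin 225° = -321.73, north 455 cos 225° = -321.73
Leg 2 (N64°E, 2037 m): east 2037 sin 64° = 1830.84, north 2037 cos 64° = 892.96
Leg 3 (083°, 2937 m): east 2937 sin 83° = 2915.11, north 2937 cos 83° = 357.93
Net: 4424.22 east, 929.16 north. Distance = √((4424.22)² + (929.16)²) = 4520.734 m.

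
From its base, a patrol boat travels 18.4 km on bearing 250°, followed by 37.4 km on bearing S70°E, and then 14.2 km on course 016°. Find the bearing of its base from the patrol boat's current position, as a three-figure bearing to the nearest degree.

284°

Leg 1 (250°, 18.4 km): east 18.4 sin 250° = -17.29, north 18.4 cos 250° = -6.29
Leg 2 (S70°E, 37.4 km): east 37.4 sin 110° = 35.14, north 37.4 cos 110° = -12.79
Leg 3 (016°, 14.2 km): east 14.2 sin 16° = 3.91, north 14.2 cos 16° = 13.65
Net displacement: 21.77 east, -5.43 north. Direction back to start is (-21.77, 5.43): bearing = atan2(-21.77, 5.43) mod 360° = 284.02° ≈ 284°.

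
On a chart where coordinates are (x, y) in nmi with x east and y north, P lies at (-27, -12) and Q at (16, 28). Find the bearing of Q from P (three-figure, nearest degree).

047°

Δeast = 16 − -27 = 43.00; Δnorth = 28 − -12 = 40.00.
Bearing = atan2(Δeast, Δnorth) mod 360° = 47.07° ≈ 047°.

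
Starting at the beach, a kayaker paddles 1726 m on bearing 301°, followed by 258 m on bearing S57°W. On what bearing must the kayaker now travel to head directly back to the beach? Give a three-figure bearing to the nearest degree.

114°

Leg 1 (301°, 1726 m): east 1726 sin 301° = -1479.47, north 1726 cos 301° = 888.96
Leg 2 (S57°W, 258 m): east 258 sin 237° = -216.38, north 258 cos 237° = -140.52
Net displacement: -1695.85 east, 748.44 north. Direction back to start is (1695.85, -748.44): bearing = atan2(1695.85, -748.44) mod 360° = 113.81° ≈ 114°.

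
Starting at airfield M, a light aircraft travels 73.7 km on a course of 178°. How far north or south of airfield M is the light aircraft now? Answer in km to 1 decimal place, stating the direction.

73.7 km south

Leg 1 (178°, 73.7 km): east 73.7 sin 178° = 2.57, north 73.7 cos 178° = -73.66
Net north component: -73.66 km.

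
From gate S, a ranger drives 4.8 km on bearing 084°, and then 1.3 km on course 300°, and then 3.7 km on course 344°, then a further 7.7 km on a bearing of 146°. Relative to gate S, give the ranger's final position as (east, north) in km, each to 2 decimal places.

Leg 1 (084°, 4.8 km): east 4.8 sin 84° = 4.77, north 4.8 cos 84° = 0.50
Leg 2 (300°, 1.3 km): east 1.3 sin 300° = -1.13, north 1.3 cos 300° = 0.65
Leg 3 (344°, 3.7 km): east 3.7 sin 344° = -1.02, north 3.7 cos 344° = 3.56
Leg 4 (146°, 7.7 km): east 7.7 sin 146° = 4.31, north 7.7 cos 146° = -6.38
Summing: 6.93 km east, -1.68 km north → (6.93, -1.68).

(6.93, -1.68)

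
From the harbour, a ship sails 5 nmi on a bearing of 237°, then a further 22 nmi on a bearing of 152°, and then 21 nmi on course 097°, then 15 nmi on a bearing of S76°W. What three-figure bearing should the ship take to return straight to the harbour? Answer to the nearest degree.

Leg 1 (237°, 5 nmi): east 5 sin 237° = -4.19, north 5 cos 237° = -2.72
Leg 2 (152°, 22 nmi): east 22 sin 152° = 10.33, north 22 cos 152° = -19.42
Leg 3 (097°, 21 nmi): east 21 sin 97° = 20.84, north 21 cos 97° = -2.56
Leg 4 (S76°W, 15 nmi): east 15 sin 256° = -14.55, north 15 cos 256° = -3.63
Net displacement: 12.42 east, -28.34 north. Direction back to start is (-12.42, 28.34): bearing = atan2(-12.42, 28.34) mod 360° = 336.32° ≈ 336°.

336°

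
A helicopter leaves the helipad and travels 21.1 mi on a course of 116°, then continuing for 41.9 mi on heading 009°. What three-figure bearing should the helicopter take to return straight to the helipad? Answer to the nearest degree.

218°

Leg 1 (116°, 21.1 mi): east 21.1 sin 116° = 18.96, north 21.1 cos 116° = -9.25
Leg 2 (009°, 41.9 mi): east 41.9 sin 9° = 6.55, north 41.9 cos 9° = 41.38
Net displacement: 25.52 east, 32.13 north. Direction back to start is (-25.52, -32.13): bearing = atan2(-25.52, -32.13) mod 360° = 218.45° ≈ 218°.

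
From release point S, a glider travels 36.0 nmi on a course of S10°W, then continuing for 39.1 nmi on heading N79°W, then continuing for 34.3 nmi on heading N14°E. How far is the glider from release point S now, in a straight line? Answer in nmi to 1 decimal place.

36.7 nmi

Leg 1 (S10°W, 36.0 nmi): east 36.0 sin 190° = -6.25, north 36.0 cos 190° = -35.45
Leg 2 (N79°W, 39.1 nmi): east 39.1 sin 281° = -38.38, north 39.1 cos 281° = 7.46
Leg 3 (N14°E, 34.3 nmi): east 34.3 sin 14° = 8.30, north 34.3 cos 14° = 33.28
Net: -36.34 east, 5.29 north. Distance = √((-36.34)² + (5.29)²) = 36.718 nmi.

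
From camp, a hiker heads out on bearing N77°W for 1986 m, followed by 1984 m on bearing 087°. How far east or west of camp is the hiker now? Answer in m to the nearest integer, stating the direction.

Leg 1 (N77°W, 1986 m): east 1986 sin 283° = -1935.10, north 1986 cos 283° = 446.75
Leg 2 (087°, 1984 m): east 1984 sin 87° = 1981.28, north 1984 cos 87° = 103.83
Net east component: 46.18 m.

46 m east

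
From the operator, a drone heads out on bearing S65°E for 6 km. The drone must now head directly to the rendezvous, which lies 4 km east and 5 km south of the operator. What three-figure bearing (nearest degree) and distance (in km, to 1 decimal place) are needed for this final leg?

210°, 2.9 km

Leg 1 (S65°E, 6 km): east 6 sin 115° = 5.44, north 6 cos 115° = -2.54
Current position: (5.44, -2.54). Target: (4, -5). Remaining: Δeast = -1.44, Δnorth = -2.46.
Bearing = atan2(-1.44, -2.46) mod 360° = 210.26°; distance = √((-1.44)² + (-2.46)²) = 2.853 km.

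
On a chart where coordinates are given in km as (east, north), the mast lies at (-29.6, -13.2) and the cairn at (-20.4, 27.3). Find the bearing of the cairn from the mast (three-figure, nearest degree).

013°

Δeast = -20.4 − -29.6 = 9.20; Δnorth = 27.3 − -13.2 = 40.50.
Bearing = atan2(Δeast, Δnorth) mod 360° = 12.80° ≈ 013°.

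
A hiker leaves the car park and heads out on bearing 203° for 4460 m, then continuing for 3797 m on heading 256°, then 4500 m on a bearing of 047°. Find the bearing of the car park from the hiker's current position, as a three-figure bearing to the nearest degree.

Leg 1 (203°, 4460 m): east 4460 sin 203° = -1742.66, north 4460 cos 203° = -4105.45
Leg 2 (256°, 3797 m): east 3797 sin 256° = -3684.21, north 3797 cos 256° = -918.58
Leg 3 (047°, 4500 m): east 4500 sin 47° = 3291.09, north 4500 cos 47° = 3068.99
Net displacement: -2135.78 east, -1955.04 north. Direction back to start is (2135.78, 1955.04): bearing = atan2(2135.78, 1955.04) mod 360° = 47.53° ≈ 048°.

048°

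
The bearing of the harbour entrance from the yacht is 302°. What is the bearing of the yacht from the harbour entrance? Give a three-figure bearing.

122°

Back-bearing = 302° − 180° = 122°.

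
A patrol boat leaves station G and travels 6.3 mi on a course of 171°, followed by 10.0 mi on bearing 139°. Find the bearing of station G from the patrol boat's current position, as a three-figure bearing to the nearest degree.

331°

Leg 1 (171°, 6.3 mi): east 6.3 sin 171° = 0.99, north 6.3 cos 171° = -6.22
Leg 2 (139°, 10.0 mi): east 10.0 sin 139° = 6.56, north 10.0 cos 139° = -7.55
Net displacement: 7.55 east, -13.77 north. Direction back to start is (-7.55, 13.77): bearing = atan2(-7.55, 13.77) mod 360° = 331.28° ≈ 331°.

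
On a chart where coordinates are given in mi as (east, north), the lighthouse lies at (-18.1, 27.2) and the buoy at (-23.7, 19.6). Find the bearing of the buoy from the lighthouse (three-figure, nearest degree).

Δeast = -23.7 − -18.1 = -5.60; Δnorth = 19.6 − 27.2 = -7.60.
Bearing = atan2(Δeast, Δnorth) mod 360° = 216.38° ≈ 216°.

216°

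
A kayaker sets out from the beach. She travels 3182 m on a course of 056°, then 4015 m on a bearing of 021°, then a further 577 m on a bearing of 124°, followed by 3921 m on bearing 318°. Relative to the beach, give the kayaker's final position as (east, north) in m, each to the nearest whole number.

Leg 1 (056°, 3182 m): east 3182 sin 56° = 2638.00, north 3182 cos 56° = 1779.35
Leg 2 (021°, 4015 m): east 4015 sin 21° = 1438.85, north 4015 cos 21° = 3748.33
Leg 3 (124°, 577 m): east 577 sin 124° = 478.35, north 577 cos 124° = -322.65
Leg 4 (318°, 3921 m): east 3921 sin 318° = -2623.66, north 3921 cos 318° = 2913.87
Summing: 1931.54 m east, 8118.89 m north → (1932, 8119).

(1932, 8119)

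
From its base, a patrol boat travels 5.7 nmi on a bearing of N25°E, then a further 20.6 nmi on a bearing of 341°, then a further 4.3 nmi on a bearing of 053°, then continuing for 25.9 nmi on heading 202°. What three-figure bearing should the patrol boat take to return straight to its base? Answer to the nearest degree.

107°

Leg 1 (N25°E, 5.7 nmi): east 5.7 sin 25° = 2.41, north 5.7 cos 25° = 5.17
Leg 2 (341°, 20.6 nmi): east 20.6 sin 341° = -6.71, north 20.6 cos 341° = 19.48
Leg 3 (053°, 4.3 nmi): east 4.3 sin 53° = 3.43, north 4.3 cos 53° = 2.59
Leg 4 (202°, 25.9 nmi): east 25.9 sin 202° = -9.70, north 25.9 cos 202° = -24.01
Net displacement: -10.57 east, 3.22 north. Direction back to start is (10.57, -3.22): bearing = atan2(10.57, -3.22) mod 360° = 106.94° ≈ 107°.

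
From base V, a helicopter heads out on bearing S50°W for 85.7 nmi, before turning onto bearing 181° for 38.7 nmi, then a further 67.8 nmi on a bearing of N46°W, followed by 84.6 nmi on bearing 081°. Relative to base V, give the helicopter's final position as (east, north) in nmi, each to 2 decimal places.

(-31.54, -33.45)

Leg 1 (S50°W, 85.7 nmi): east 85.7 sin 230° = -65.65, north 85.7 cos 230° = -55.09
Leg 2 (181°, 38.7 nmi): east 38.7 sin 181° = -0.68, north 38.7 cos 181° = -38.69
Leg 3 (N46°W, 67.8 nmi): east 67.8 sin 314° = -48.77, north 67.8 cos 314° = 47.10
Leg 4 (081°, 84.6 nmi): east 84.6 sin 81° = 83.56, north 84.6 cos 81° = 13.23
Summing: -31.54 nmi east, -33.45 nmi north → (-31.54, -33.45).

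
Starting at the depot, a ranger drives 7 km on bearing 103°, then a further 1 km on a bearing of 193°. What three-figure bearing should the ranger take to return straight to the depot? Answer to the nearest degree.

291°

Leg 1 (103°, 7 km): east 7 sin 103° = 6.82, north 7 cos 103° = -1.57
Leg 2 (193°, 1 km): east 1 sin 193° = -0.22, north 1 cos 193° = -0.97
Net displacement: 6.60 east, -2.55 north. Direction back to start is (-6.60, 2.55): bearing = atan2(-6.60, 2.55) mod 360° = 291.13° ≈ 291°.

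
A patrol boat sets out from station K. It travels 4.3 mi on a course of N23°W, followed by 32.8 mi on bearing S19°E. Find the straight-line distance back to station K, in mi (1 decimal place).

28.5 mi

Leg 1 (N23°W, 4.3 mi): east 4.3 sin 337° = -1.68, north 4.3 cos 337° = 3.96
Leg 2 (S19°E, 32.8 mi): east 32.8 sin 161° = 10.68, north 32.8 cos 161° = -31.01
Net: 9.00 east, -27.05 north. Distance = √((9.00)² + (-27.05)²) = 28.512 mi.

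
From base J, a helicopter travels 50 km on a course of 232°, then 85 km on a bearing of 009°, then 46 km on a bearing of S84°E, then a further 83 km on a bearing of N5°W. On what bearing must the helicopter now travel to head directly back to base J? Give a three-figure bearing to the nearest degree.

185°

Leg 1 (232°, 50 km): east 50 sin 232° = -39.40, north 50 cos 232° = -30.78
Leg 2 (009°, 85 km): east 85 sin 9° = 13.30, north 85 cos 9° = 83.95
Leg 3 (S84°E, 46 km): east 46 sin 96° = 45.75, north 46 cos 96° = -4.81
Leg 4 (N5°W, 83 km): east 83 sin 355° = -7.23, north 83 cos 355° = 82.68
Net displacement: 12.41 east, 131.05 north. Direction back to start is (-12.41, -131.05): bearing = atan2(-12.41, -131.05) mod 360° = 185.41° ≈ 185°.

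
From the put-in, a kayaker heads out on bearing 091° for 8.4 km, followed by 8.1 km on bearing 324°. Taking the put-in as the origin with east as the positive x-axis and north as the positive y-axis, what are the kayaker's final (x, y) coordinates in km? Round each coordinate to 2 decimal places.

Leg 1 (091°, 8.4 km): east 8.4 sin 91° = 8.40, north 8.4 cos 91° = -0.15
Leg 2 (324°, 8.1 km): east 8.1 sin 324° = -4.76, north 8.1 cos 324° = 6.55
Summing: 3.64 km east, 6.41 km north → (3.64, 6.41).

(3.64, 6.41)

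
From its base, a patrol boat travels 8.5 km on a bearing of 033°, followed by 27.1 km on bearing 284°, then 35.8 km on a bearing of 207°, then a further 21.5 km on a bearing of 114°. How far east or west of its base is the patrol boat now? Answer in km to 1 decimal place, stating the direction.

18.3 km west

Leg 1 (033°, 8.5 km): east 8.5 sin 33° = 4.63, north 8.5 cos 33° = 7.13
Leg 2 (284°, 27.1 km): east 27.1 sin 284° = -26.30, north 27.1 cos 284° = 6.56
Leg 3 (207°, 35.8 km): east 35.8 sin 207° = -16.25, north 35.8 cos 207° = -31.90
Leg 4 (114°, 21.5 km): east 21.5 sin 114° = 19.64, north 21.5 cos 114° = -8.74
Net east component: -18.28 km.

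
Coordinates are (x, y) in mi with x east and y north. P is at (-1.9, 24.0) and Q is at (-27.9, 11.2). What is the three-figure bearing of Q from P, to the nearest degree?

244°

Δeast = -27.9 − -1.9 = -26.00; Δnorth = 11.2 − 24.0 = -12.80.
Bearing = atan2(Δeast, Δnorth) mod 360° = 243.79° ≈ 244°.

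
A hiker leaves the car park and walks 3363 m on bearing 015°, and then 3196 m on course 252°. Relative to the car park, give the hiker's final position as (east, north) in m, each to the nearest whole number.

(-2169, 2261)

Leg 1 (015°, 3363 m): east 3363 sin 15° = 870.41, north 3363 cos 15° = 3248.41
Leg 2 (252°, 3196 m): east 3196 sin 252° = -3039.58, north 3196 cos 252° = -987.62
Summing: -2169.17 m east, 2260.79 m north → (-2169, 2261).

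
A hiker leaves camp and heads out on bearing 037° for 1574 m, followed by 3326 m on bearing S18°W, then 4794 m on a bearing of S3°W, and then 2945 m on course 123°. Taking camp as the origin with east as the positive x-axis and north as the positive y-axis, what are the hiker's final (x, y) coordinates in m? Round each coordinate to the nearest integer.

(2138, -8298)

Leg 1 (037°, 1574 m): east 1574 sin 37° = 947.26, north 1574 cos 37° = 1257.05
Leg 2 (S18°W, 3326 m): east 3326 sin 198° = -1027.79, north 3326 cos 198° = -3163.21
Leg 3 (S3°W, 4794 m): east 4794 sin 183° = -250.90, north 4794 cos 183° = -4787.43
Leg 4 (123°, 2945 m): east 2945 sin 123° = 2469.88, north 2945 cos 123° = -1603.96
Summing: 2138.45 m east, -8297.55 m north → (2138, -8298).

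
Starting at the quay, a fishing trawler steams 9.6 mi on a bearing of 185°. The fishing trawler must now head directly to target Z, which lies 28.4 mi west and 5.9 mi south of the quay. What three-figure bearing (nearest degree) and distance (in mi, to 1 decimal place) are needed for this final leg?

Leg 1 (185°, 9.6 mi): east 9.6 sin 185° = -0.84, north 9.6 cos 185° = -9.56
Current position: (-0.84, -9.56). Target: (-28.4, -5.9). Remaining: Δeast = -27.56, Δnorth = 3.66.
Bearing = atan2(-27.56, 3.66) mod 360° = 277.57°; distance = √((-27.56)² + (3.66)²) = 27.806 mi.

278°, 27.8 mi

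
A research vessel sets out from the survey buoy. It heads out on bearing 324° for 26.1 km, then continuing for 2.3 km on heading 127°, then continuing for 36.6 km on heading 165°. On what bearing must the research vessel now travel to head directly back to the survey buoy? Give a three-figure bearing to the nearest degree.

014°

Leg 1 (324°, 26.1 km): east 26.1 sin 324° = -15.34, north 26.1 cos 324° = 21.12
Leg 2 (127°, 2.3 km): east 2.3 sin 127° = 1.84, north 2.3 cos 127° = -1.38
Leg 3 (165°, 36.6 km): east 36.6 sin 165° = 9.47, north 36.6 cos 165° = -35.35
Net displacement: -4.03 east, -15.62 north. Direction back to start is (4.03, 15.62): bearing = atan2(4.03, 15.62) mod 360° = 14.47° ≈ 014°.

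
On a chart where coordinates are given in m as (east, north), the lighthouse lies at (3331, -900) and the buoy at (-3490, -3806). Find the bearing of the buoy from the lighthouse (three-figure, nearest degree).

Δeast = -3490 − 3331 = -6821.00; Δnorth = -3806 − -900 = -2906.00.
Bearing = atan2(Δeast, Δnorth) mod 360° = 246.92° ≈ 247°.

247°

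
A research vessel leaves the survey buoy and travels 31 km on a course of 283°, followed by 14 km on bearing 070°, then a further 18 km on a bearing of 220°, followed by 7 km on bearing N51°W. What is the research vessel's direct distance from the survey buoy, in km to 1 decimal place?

34.1 km

Leg 1 (283°, 31 km): east 31 sin 283° = -30.21, north 31 cos 283° = 6.97
Leg 2 (070°, 14 km): east 14 sin 70° = 13.16, north 14 cos 70° = 4.79
Leg 3 (220°, 18 km): east 18 sin 220° = -11.57, north 18 cos 220° = -13.79
Leg 4 (N51°W, 7 km): east 7 sin 309° = -5.44, north 7 cos 309° = 4.41
Net: -34.06 east, 2.38 north. Distance = √((-34.06)² + (2.38)²) = 34.143 km.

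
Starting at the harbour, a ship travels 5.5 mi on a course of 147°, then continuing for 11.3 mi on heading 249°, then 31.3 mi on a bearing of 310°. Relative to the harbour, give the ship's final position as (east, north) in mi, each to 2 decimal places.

(-31.53, 11.46)

Leg 1 (147°, 5.5 mi): east 5.5 sin 147° = 3.00, north 5.5 cos 147° = -4.61
Leg 2 (249°, 11.3 mi): east 11.3 sin 249° = -10.55, north 11.3 cos 249° = -4.05
Leg 3 (310°, 31.3 mi): east 31.3 sin 310° = -23.98, north 31.3 cos 310° = 20.12
Summing: -31.53 mi east, 11.46 mi north → (-31.53, 11.46).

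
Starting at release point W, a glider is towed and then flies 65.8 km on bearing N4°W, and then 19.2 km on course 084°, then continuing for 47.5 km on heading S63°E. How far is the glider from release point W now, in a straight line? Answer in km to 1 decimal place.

73.2 km

Leg 1 (N4°W, 65.8 km): east 65.8 sin 356° = -4.59, north 65.8 cos 356° = 65.64
Leg 2 (084°, 19.2 km): east 19.2 sin 84° = 19.09, north 19.2 cos 84° = 2.01
Leg 3 (S63°E, 47.5 km): east 47.5 sin 117° = 42.32, north 47.5 cos 117° = -21.56
Net: 56.83 east, 46.08 north. Distance = √((56.83)² + (46.08)²) = 73.164 km.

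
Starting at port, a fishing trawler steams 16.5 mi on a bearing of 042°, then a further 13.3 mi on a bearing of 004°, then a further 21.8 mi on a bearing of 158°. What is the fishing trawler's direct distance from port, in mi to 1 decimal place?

20.8 mi

Leg 1 (042°, 16.5 mi): east 16.5 sin 42° = 11.04, north 16.5 cos 42° = 12.26
Leg 2 (004°, 13.3 mi): east 13.3 sin 4° = 0.93, north 13.3 cos 4° = 13.27
Leg 3 (158°, 21.8 mi): east 21.8 sin 158° = 8.17, north 21.8 cos 158° = -20.21
Net: 20.13 east, 5.32 north. Distance = √((20.13)² + (5.32)²) = 20.825 mi.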